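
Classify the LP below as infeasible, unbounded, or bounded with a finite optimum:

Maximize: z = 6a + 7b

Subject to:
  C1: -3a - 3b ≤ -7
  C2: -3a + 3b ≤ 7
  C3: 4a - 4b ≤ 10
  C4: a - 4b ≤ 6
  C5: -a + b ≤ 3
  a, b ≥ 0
Feasible point: (1, 2) satisfies every constraint, so the LP is feasible.
Direction d = (1, 1): for each constraint row a, a·d ≤ 0 —
  (-3)(1) + (-3)(1) = -6 ≤ 0
  (-3)(1) + (3)(1) = 0 ≤ 0
  (4)(1) + (-4)(1) = 0 ≤ 0
  (1)(1) + (-4)(1) = -3 ≤ 0
  (-1)(1) + (1)(1) = 0 ≤ 0
and d ≥ 0, so (1, 2) + t·d stays feasible for every t ≥ 0. Along this ray z = 6a + 7b changes by 13 per unit t, so z → +∞.

Unbounded — the objective can increase without bound over the feasible region.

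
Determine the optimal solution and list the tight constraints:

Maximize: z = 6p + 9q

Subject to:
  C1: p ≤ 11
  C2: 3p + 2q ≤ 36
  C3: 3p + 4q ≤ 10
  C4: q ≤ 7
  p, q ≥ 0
Optimal: p = 0, q = 2.5
Slack at optimum:
  C1: slack = 11
  C2: slack = 31
  C3: slack = 0 (binding)
  C4: slack = 4.5
  p ≥ 0: p = 0 (binding)
  q ≥ 0: q = 2.5
Binding constraints: C3, p ≥ 0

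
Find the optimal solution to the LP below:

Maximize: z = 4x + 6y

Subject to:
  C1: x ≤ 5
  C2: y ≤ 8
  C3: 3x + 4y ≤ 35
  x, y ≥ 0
Each vertex is the intersection of two constraint boundaries that also satisfies all remaining constraints:
  x = 0 and y = 0 → (0, 0)
  x = 5 and y = 0 → (5, 0)
  x = 5 and 3x + 4y = 35 → (5, 5)
  y = 8 and 3x + 4y = 35 → (1, 8)
  y = 8 and x = 0 → (0, 8)

Evaluating z = 4x + 6y at each vertex:
  (0, 0): z = 0
  (5, 0): z = 20
  (5, 5): z = 50
  (1, 8): z = 52
  (0, 8): z = 48

The maximum is at (1, 8) with z = 52.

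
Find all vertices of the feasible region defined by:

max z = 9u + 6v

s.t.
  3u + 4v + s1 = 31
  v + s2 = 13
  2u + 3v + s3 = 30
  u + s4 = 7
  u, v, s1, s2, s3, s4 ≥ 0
Each vertex is the intersection of two constraint boundaries that also satisfies all remaining constraints:
  u = 0 and v = 0 → (0, 0)
  u = 7 and v = 0 → (7, 0)
  3u + 4v = 31 and u = 7 → (7, 2.5)
  3u + 4v = 31 and u = 0 → (0, 7.75)

Vertices: (0, 0), (7, 0), (7, 2.5), (0, 7.75)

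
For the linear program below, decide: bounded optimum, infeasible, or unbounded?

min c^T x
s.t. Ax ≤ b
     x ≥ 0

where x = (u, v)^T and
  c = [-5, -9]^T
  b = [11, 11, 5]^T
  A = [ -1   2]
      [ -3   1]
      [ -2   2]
Feasible point: (0, 0) satisfies every constraint, so the LP is feasible.
Direction d = (1, 0): for each constraint row a, a·d ≤ 0 —
  (-1)(1) + (2)(0) = -1 ≤ 0
  (-3)(1) + (1)(0) = -3 ≤ 0
  (-2)(1) + (2)(0) = -2 ≤ 0
and d ≥ 0, so (0, 0) + t·d stays feasible for every t ≥ 0. Along this ray z = -5u - 9v changes by -5 per unit t, so z → −∞.

The LP is unbounded; z can be made arbitrarily small.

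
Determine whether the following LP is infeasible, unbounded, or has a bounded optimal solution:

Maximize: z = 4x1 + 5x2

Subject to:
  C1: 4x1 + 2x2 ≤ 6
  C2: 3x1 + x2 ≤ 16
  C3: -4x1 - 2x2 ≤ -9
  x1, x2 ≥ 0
C1 requires 4x1 + 2x2 ≤ 6, while C3 (-4x1 - 2x2 ≤ -9) is equivalent to 4x1 + 2x2 ≥ 9. Together they would need 9 ≤ 4x1 + 2x2 ≤ 6, which is impossible since 9 > 6. No point satisfies all constraints.

Infeasible — the constraint set is empty.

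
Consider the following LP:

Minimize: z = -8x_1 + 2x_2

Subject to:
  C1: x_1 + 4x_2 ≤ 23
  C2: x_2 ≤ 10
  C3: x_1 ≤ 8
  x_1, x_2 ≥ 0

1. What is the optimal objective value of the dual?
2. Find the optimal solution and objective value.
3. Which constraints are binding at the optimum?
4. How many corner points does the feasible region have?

1. -64 (by strong duality, equal to the primal optimum)
2. x_1 = 8, x_2 = 0, z = -64
3. C3, x_2 ≥ 0
4. 4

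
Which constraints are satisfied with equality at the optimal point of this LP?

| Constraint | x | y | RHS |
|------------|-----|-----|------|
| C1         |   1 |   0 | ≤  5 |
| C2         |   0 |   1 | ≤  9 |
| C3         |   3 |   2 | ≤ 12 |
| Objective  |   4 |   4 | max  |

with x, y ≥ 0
Optimal: x = 0, y = 6
Slack at optimum:
  C1: slack = 5
  C2: slack = 3
  C3: slack = 0 (binding)
  x ≥ 0: x = 0 (binding)
  y ≥ 0: y = 6
Binding constraints: C3, x ≥ 0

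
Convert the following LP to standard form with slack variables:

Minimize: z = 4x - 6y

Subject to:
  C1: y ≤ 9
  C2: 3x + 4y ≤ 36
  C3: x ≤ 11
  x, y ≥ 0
min z = 4x - 6y

s.t.
  y + s1 = 9
  3x + 4y + s2 = 36
  x + s3 = 11
  x, y, s1, s2, s3 ≥ 0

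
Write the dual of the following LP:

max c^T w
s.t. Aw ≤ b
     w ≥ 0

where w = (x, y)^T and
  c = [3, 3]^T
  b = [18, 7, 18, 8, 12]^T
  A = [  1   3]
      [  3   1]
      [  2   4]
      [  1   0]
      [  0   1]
Minimize: z = 18y1 + 7y2 + 18y3 + 8y4 + 12y5

Subject to:
  C1: -y1 - 3y2 - 2y3 - y4 ≤ -3
  C2: -3y1 - y2 - 4y3 - y5 ≤ -3
  y1, y2, y3, y4, y5 ≥ 0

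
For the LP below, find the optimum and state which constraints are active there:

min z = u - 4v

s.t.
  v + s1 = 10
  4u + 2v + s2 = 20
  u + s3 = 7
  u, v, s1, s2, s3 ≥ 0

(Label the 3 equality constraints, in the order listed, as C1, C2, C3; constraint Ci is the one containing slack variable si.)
Optimal: u = 0, v = 10
Slack at optimum:
  C1: slack = 0 (binding)
  C2: slack = 0 (binding)
  C3: slack = 7
  u ≥ 0: u = 0 (binding)
  v ≥ 0: v = 10
Binding constraints: C1, C2, u ≥ 0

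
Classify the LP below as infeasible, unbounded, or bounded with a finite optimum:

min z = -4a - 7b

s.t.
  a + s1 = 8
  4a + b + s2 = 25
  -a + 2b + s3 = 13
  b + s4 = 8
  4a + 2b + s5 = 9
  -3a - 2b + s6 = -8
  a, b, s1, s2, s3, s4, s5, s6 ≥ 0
The point (0, 4.5) satisfies every constraint, so the LP is feasible; the constraints give a ≤ 8 and b ≤ 8, which with a, b ≥ 0 keep the feasible region inside a bounded box. A feasible, bounded LP attains a finite optimum at a vertex.

Evaluating z = -4a - 7b at each vertex:
  (1, 2.5): z = -21.5
  (0, 4.5): z = -31.5
  (0, 4): z = -28

Bounded optimum: z* = -31.5 at (0, 4.5).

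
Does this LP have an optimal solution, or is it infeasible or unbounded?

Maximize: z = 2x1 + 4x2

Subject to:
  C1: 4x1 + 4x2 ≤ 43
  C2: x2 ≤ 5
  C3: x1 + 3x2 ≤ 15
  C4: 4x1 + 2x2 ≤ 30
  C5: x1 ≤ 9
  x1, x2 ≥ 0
The point (6, 3) satisfies every constraint, so the LP is feasible; the constraints give x1 ≤ 9 and x2 ≤ 5, which with x1, x2 ≥ 0 keep the feasible region inside a bounded box. A feasible, bounded LP attains a finite optimum at a vertex.

Bounded optimum: z* = 24 at (6, 3).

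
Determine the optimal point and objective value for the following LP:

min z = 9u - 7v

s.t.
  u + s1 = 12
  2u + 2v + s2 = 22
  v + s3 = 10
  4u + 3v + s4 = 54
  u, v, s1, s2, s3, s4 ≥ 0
u = 0, v = 10, z = -70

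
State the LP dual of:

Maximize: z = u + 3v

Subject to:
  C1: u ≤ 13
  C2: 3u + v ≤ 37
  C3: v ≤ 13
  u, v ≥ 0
Minimize: z = 13y1 + 37y2 + 13y3

Subject to:
  C1: -y1 - 3y2 ≤ -1
  C2: -y2 - y3 ≤ -3
  y1, y2, y3 ≥ 0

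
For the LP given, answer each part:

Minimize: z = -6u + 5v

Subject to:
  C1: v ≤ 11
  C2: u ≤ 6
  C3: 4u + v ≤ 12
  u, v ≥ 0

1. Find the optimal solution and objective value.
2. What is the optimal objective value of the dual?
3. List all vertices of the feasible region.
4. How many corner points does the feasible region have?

1. u = 3, v = 0, z = -18
2. -18 (by strong duality, equal to the primal optimum)
3. (0, 0), (3, 0), (0.25, 11), (0, 11)
4. 4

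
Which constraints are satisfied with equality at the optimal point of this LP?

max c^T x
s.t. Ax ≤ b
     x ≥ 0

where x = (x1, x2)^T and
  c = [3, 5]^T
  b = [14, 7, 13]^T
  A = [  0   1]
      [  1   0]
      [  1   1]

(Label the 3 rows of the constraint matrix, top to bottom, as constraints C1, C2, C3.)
Optimal: x1 = 0, x2 = 13
Binding: C3, x1 ≥ 0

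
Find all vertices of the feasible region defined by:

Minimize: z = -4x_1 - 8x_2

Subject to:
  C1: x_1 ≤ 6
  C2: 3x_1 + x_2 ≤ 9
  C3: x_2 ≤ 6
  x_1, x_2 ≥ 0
Each vertex is the intersection of two constraint boundaries that also satisfies all remaining constraints:
  x_1 = 0 and x_2 = 0 → (0, 0)
  3x_1 + x_2 = 9 and x_2 = 0 → (3, 0)
  3x_1 + x_2 = 9 and x_2 = 6 → (1, 6)
  x_2 = 6 and x_1 = 0 → (0, 6)

Vertices: (0, 0), (3, 0), (1, 6), (0, 6)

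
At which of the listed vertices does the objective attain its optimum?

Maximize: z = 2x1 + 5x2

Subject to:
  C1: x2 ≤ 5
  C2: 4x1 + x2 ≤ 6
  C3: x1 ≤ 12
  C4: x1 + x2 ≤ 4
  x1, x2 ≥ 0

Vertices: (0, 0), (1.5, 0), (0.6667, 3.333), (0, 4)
(0, 4) with z = 20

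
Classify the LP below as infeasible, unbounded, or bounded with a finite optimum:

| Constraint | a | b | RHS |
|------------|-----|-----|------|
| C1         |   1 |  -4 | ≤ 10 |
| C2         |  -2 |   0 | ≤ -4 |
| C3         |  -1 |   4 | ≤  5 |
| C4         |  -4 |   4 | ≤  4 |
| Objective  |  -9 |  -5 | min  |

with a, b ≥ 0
Feasible point: (2, 0) satisfies every constraint, so the LP is feasible.
Direction d = (4, 1): for each constraint row a, a·d ≤ 0 —
  (1)(4) + (-4)(1) = 0 ≤ 0
  (-2)(4) + (0)(1) = -8 ≤ 0
  (-1)(4) + (4)(1) = 0 ≤ 0
  (-4)(4) + (4)(1) = -12 ≤ 0
and d ≥ 0, so (2, 0) + t·d stays feasible for every t ≥ 0. Along this ray z = -9a - 5b changes by -41 per unit t, so z → −∞.

Unbounded: there is a feasible ray along which z → −∞.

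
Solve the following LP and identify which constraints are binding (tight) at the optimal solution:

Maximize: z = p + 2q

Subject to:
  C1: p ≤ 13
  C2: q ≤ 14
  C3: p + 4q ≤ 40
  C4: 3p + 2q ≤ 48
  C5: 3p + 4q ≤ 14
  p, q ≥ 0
Optimal: p = 0, q = 3.5
Binding: C5, p ≥ 0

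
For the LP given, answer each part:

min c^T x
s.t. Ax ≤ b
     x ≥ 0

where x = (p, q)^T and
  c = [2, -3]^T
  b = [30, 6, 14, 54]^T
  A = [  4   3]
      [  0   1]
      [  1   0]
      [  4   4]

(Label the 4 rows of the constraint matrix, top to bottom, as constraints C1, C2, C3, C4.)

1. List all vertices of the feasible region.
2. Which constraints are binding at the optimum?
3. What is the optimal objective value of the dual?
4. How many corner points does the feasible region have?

1. (0, 0), (7.5, 0), (3, 6), (0, 6)
2. C2, p ≥ 0
3. -18 (by strong duality, equal to the primal optimum)
4. 4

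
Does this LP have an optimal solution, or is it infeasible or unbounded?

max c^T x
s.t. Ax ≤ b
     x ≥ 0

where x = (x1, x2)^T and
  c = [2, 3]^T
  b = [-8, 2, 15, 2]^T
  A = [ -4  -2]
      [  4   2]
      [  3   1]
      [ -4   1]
One constraint requires 4x1 + 2x2 ≤ 2, while the constraint -4x1 - 2x2 ≤ -8 is equivalent to 4x1 + 2x2 ≥ 8. Together they would need 8 ≤ 4x1 + 2x2 ≤ 2, which is impossible since 8 > 2. No point satisfies all constraints.

The feasible region is empty; the LP is infeasible.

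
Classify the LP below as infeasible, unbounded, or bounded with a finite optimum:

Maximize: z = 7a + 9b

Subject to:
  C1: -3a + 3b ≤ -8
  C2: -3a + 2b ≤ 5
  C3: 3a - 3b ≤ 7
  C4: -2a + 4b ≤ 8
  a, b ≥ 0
C3 requires 3a - 3b ≤ 7, while C1 (-3a + 3b ≤ -8) is equivalent to 3a - 3b ≥ 8. Together they would need 8 ≤ 3a - 3b ≤ 7, which is impossible since 8 > 7. No point satisfies all constraints.

The feasible region is empty; the LP is infeasible.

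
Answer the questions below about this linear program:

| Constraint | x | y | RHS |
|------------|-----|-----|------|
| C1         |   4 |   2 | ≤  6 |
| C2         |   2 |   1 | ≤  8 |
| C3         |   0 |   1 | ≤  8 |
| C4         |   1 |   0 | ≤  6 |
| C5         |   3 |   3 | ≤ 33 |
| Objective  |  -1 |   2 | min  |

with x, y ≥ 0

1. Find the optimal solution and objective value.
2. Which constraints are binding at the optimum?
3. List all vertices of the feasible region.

1. x = 1.5, y = 0, z = -1.5
2. C1, y ≥ 0
3. (0, 0), (1.5, 0), (0, 3)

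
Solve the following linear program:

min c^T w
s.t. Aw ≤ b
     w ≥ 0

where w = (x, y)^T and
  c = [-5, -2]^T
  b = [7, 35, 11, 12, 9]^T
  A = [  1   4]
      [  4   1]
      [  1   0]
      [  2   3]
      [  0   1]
Each vertex is the intersection of two constraint boundaries that also satisfies all remaining constraints:
  x = 0 and y = 0 → (0, 0)
  2x + 3y = 12 and y = 0 → (6, 0)
  x + 4y = 7 and 2x + 3y = 12 → (5.4, 0.4)
  x + 4y = 7 and x = 0 → (0, 1.75)

Evaluating z = -5x - 2y at each vertex:
  (0, 0): z = 0
  (6, 0): z = -30
  (5.4, 0.4): z = -27.8
  (0, 1.75): z = -3.5

The minimum is at (6, 0) with z = -30.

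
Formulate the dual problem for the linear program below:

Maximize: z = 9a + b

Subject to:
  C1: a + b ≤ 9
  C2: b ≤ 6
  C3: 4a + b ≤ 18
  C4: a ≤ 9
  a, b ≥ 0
Minimize: z = 9y1 + 6y2 + 18y3 + 9y4

Subject to:
  C1: -y1 - 4y3 - y4 ≤ -9
  C2: -y1 - y2 - y3 ≤ -1
  y1, y2, y3, y4 ≥ 0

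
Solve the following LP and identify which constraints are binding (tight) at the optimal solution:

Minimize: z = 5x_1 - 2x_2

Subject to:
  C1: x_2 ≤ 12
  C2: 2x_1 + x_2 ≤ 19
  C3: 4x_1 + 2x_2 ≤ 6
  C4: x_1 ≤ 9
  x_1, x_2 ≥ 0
Optimal: x_1 = 0, x_2 = 3
Slack at optimum:
  C1: slack = 9
  C2: slack = 16
  C3: slack = 0 (binding)
  C4: slack = 9
  x_1 ≥ 0: x_1 = 0 (binding)
  x_2 ≥ 0: x_2 = 3
Binding constraints: C3, x_1 ≥ 0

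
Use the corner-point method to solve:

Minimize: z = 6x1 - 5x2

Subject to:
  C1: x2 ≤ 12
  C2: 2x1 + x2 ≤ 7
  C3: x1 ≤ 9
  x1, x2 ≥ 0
Each vertex is the intersection of two constraint boundaries that also satisfies all remaining constraints:
  x1 = 0 and x2 = 0 → (0, 0)
  2x1 + x2 = 7 and x2 = 0 → (3.5, 0)
  2x1 + x2 = 7 and x1 = 0 → (0, 7)

Evaluating z = 6x1 - 5x2 at each vertex:
  (0, 0): z = 0
  (3.5, 0): z = 21
  (0, 7): z = -35

The minimum is at (0, 7) with z = -35.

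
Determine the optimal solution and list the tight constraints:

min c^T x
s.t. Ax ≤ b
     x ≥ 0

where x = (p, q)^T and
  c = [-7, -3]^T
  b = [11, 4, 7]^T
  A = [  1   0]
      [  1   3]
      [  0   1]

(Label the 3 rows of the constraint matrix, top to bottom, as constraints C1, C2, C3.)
Optimal: p = 4, q = 0
Binding: C2, q ≥ 0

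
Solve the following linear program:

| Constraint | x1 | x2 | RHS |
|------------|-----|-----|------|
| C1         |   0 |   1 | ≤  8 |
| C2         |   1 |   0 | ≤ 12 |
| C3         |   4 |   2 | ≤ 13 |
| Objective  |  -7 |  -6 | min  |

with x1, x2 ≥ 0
Each vertex is the intersection of two constraint boundaries that also satisfies all remaining constraints:
  x1 = 0 and x2 = 0 → (0, 0)
  4x1 + 2x2 = 13 and x2 = 0 → (3.25, 0)
  4x1 + 2x2 = 13 and x1 = 0 → (0, 6.5)

Evaluating z = -7x1 - 6x2 at each vertex:
  (0, 0): z = 0
  (3.25, 0): z = -22.75
  (0, 6.5): z = -39

The minimum is at (0, 6.5) with z = -39.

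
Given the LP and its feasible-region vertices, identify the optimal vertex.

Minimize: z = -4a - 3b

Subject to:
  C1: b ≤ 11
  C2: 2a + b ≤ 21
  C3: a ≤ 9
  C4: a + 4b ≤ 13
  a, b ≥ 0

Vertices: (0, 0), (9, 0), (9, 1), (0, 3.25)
(9, 1) with z = -39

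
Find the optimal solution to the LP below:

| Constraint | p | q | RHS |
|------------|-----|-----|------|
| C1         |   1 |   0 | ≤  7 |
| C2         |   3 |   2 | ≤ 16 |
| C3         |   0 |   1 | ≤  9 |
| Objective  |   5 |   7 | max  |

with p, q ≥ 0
Each vertex is the intersection of two constraint boundaries that also satisfies all remaining constraints:
  p = 0 and q = 0 → (0, 0)
  3p + 2q = 16 and q = 0 → (5.333, 0)
  3p + 2q = 16 and p = 0 → (0, 8)

Evaluating z = 5p + 7q at each vertex:
  (0, 0): z = 0
  (5.333, 0): z = 26.67
  (0, 8): z = 56

The maximum is at (0, 8) with z = 56.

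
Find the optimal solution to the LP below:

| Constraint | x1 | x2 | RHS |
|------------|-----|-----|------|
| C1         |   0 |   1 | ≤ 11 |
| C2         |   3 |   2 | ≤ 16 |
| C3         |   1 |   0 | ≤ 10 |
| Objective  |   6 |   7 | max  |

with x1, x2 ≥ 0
Each vertex is the intersection of two constraint boundaries that also satisfies all remaining constraints:
  x1 = 0 and x2 = 0 → (0, 0)
  3x1 + 2x2 = 16 and x2 = 0 → (5.333, 0)
  3x1 + 2x2 = 16 and x1 = 0 → (0, 8)

Evaluating z = 6x1 + 7x2 at each vertex:
  (0, 0): z = 0
  (5.333, 0): z = 32
  (0, 8): z = 56

The maximum is at (0, 8) with z = 56.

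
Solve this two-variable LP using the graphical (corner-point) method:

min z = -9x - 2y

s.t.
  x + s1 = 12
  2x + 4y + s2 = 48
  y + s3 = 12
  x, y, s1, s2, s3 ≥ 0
Each vertex is the intersection of two constraint boundaries that also satisfies all remaining constraints:
  x = 0 and y = 0 → (0, 0)
  x = 12 and y = 0 → (12, 0)
  x = 12 and 2x + 4y = 48 → (12, 6)
  2x + 4y = 48 and y = 12 → (0, 12)

Evaluating z = -9x - 2y at each vertex:
  (0, 0): z = 0
  (12, 0): z = -108
  (12, 6): z = -120
  (0, 12): z = -24

The minimum is at (12, 6) with z = -120.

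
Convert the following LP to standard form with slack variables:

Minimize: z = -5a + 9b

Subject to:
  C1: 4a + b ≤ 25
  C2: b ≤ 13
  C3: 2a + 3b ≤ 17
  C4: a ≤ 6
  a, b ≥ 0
min z = -5a + 9b

s.t.
  4a + b + s1 = 25
  b + s2 = 13
  2a + 3b + s3 = 17
  a + s4 = 6
  a, b, s1, s2, s3, s4 ≥ 0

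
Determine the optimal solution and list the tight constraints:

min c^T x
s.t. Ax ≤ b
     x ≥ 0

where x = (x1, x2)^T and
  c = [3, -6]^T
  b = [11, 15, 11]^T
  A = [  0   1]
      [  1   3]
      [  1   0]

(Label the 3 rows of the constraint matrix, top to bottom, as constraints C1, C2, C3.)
Optimal: x1 = 0, x2 = 5
Binding: C2, x1 ≥ 0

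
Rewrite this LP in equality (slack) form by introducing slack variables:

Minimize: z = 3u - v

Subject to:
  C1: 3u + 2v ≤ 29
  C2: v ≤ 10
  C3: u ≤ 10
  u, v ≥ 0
min z = 3u - v

s.t.
  3u + 2v + s1 = 29
  v + s2 = 10
  u + s3 = 10
  u, v, s1, s2, s3 ≥ 0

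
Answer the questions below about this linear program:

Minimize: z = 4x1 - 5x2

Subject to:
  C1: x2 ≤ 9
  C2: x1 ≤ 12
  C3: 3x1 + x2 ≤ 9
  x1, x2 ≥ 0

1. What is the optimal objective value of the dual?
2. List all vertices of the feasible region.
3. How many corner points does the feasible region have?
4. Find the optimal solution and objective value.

1. -45 (by strong duality, equal to the primal optimum)
2. (0, 0), (3, 0), (0, 9)
3. 3
4. x1 = 0, x2 = 9, z = -45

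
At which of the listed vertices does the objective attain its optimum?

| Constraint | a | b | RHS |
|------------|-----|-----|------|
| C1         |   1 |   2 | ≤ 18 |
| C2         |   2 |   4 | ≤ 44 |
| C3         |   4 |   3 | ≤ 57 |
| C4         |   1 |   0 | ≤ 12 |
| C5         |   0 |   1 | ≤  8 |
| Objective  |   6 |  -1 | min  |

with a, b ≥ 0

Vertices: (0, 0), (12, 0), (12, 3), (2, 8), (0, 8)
(0, 8) with z = -8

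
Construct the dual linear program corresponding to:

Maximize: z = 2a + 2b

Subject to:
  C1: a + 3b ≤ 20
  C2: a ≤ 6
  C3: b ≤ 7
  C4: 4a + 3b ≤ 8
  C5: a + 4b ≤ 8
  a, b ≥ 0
Minimize: z = 20y1 + 6y2 + 7y3 + 8y4 + 8y5

Subject to:
  C1: -y1 - y2 - 4y4 - y5 ≤ -2
  C2: -3y1 - y3 - 3y4 - 4y5 ≤ -2
  y1, y2, y3, y4, y5 ≥ 0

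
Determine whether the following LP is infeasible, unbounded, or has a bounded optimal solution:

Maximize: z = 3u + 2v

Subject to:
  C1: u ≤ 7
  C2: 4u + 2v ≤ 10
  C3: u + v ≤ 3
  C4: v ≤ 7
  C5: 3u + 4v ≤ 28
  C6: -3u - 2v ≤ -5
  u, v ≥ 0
The point (2, 1) satisfies every constraint, so the LP is feasible; the constraints give u ≤ 7 and v ≤ 7, which with u, v ≥ 0 keep the feasible region inside a bounded box. A feasible, bounded LP attains a finite optimum at a vertex.

Bounded optimum: z* = 8 at (2, 1).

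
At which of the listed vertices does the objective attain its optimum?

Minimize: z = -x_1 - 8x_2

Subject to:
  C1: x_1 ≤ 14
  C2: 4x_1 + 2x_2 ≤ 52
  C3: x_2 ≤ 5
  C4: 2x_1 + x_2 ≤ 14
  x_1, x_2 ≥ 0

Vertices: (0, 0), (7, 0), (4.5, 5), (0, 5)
(4.5, 5) with z = -44.5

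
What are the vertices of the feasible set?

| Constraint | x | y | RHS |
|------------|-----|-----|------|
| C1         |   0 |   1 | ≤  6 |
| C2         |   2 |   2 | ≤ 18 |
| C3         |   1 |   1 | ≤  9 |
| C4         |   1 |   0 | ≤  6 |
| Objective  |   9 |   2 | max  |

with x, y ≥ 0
Each vertex is the intersection of two constraint boundaries that also satisfies all remaining constraints:
  x = 0 and y = 0 → (0, 0)
  x = 6 and y = 0 → (6, 0)
  2x + 2y = 18 and x = 6 → (6, 3)
  y = 6 and 2x + 2y = 18 → (3, 6)
  y = 6 and x = 0 → (0, 6)

Vertices: (0, 0), (6, 0), (6, 3), (3, 6), (0, 6)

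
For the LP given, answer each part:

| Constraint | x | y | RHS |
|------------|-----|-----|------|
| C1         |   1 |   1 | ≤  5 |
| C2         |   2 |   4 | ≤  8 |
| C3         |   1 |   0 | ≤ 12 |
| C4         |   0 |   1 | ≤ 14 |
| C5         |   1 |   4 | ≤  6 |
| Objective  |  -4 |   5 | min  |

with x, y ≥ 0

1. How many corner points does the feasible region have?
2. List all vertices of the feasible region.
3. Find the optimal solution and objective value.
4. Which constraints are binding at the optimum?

1. 4
2. (0, 0), (4, 0), (2, 1), (0, 1.5)
3. x = 4, y = 0, z = -16
4. C2, y ≥ 0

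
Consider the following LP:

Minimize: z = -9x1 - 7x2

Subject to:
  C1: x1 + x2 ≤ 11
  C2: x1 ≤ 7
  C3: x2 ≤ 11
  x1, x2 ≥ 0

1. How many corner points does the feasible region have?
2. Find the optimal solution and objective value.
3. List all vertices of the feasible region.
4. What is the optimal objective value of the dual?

1. 4
2. x1 = 7, x2 = 4, z = -91
3. (0, 0), (7, 0), (7, 4), (0, 11)
4. -91 (by strong duality, equal to the primal optimum)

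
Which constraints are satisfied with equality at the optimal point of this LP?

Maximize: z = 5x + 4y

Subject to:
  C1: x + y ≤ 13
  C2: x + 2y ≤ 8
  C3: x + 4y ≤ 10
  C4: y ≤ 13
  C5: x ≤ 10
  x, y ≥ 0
Optimal: x = 8, y = 0
Binding: C2, y ≥ 0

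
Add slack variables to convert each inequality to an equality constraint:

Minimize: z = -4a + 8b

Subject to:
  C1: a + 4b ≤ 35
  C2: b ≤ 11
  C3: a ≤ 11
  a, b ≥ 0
min z = -4a + 8b

s.t.
  a + 4b + s1 = 35
  b + s2 = 11
  a + s3 = 11
  a, b, s1, s2, s3 ≥ 0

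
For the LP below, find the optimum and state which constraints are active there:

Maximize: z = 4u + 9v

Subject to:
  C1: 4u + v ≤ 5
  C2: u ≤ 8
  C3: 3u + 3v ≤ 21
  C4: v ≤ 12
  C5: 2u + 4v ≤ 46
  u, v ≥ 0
Optimal: u = 0, v = 5
Binding: C1, u ≥ 0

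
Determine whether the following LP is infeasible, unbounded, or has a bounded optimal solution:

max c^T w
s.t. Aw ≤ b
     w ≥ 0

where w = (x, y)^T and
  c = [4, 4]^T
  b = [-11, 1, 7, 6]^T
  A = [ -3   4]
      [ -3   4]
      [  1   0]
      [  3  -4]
One constraint requires 3x - 4y ≤ 6, while the constraint -3x + 4y ≤ -11 is equivalent to 3x - 4y ≥ 11. Together they would need 11 ≤ 3x - 4y ≤ 6, which is impossible since 11 > 6. No point satisfies all constraints.

Infeasible: no point satisfies all constraints simultaneously.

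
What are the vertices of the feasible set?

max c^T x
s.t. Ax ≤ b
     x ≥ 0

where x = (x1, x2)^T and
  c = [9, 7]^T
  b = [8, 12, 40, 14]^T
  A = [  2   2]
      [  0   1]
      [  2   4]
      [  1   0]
Each vertex is the intersection of two constraint boundaries that also satisfies all remaining constraints:
  x1 = 0 and x2 = 0 → (0, 0)
  2x1 + 2x2 = 8 and x2 = 0 → (4, 0)
  2x1 + 2x2 = 8 and x1 = 0 → (0, 4)

Vertices: (0, 0), (4, 0), (0, 4)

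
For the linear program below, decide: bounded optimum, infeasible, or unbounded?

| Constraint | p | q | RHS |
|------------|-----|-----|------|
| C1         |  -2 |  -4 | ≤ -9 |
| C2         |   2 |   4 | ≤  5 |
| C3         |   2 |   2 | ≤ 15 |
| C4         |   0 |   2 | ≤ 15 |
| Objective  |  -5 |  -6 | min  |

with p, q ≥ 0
C2 requires 2p + 4q ≤ 5, while C1 (-2p - 4q ≤ -9) is equivalent to 2p + 4q ≥ 9. Together they would need 9 ≤ 2p + 4q ≤ 5, which is impossible since 9 > 5. No point satisfies all constraints.

Infeasible — the constraint set is empty.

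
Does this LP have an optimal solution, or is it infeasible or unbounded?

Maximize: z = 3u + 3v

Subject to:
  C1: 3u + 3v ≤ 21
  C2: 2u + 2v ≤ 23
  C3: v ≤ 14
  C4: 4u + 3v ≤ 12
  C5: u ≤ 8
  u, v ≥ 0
The point (0, 4) satisfies every constraint, so the LP is feasible; the constraints give u ≤ 8 and v ≤ 14, which with u, v ≥ 0 keep the feasible region inside a bounded box. A feasible, bounded LP attains a finite optimum at a vertex.

Feasible with finite optimum z* = 12 at (0, 4).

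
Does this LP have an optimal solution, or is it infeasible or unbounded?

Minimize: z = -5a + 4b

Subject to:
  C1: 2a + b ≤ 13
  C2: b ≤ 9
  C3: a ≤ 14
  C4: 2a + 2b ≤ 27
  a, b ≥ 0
The point (6.5, 0) satisfies every constraint, so the LP is feasible; the constraints give a ≤ 14 and b ≤ 9, which with a, b ≥ 0 keep the feasible region inside a bounded box. A feasible, bounded LP attains a finite optimum at a vertex.

Evaluating z = -5a + 4b at each vertex:
  (0, 0): z = 0
  (6.5, 0): z = -32.5
  (2, 9): z = 26
  (0, 9): z = 36

Bounded optimum: z* = -32.5 at (6.5, 0).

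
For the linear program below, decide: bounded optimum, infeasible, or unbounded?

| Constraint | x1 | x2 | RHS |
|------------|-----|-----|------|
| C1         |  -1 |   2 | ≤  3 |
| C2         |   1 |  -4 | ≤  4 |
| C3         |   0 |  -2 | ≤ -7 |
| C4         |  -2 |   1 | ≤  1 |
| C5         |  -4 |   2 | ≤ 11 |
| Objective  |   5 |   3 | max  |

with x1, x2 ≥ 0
Feasible point: (5, 4) satisfies every constraint, so the LP is feasible.
Direction d = (2, 1): for each constraint row a, a·d ≤ 0 —
  (-1)(2) + (2)(1) = 0 ≤ 0
  (1)(2) + (-4)(1) = -2 ≤ 0
  (0)(2) + (-2)(1) = -2 ≤ 0
  (-2)(2) + (1)(1) = -3 ≤ 0
  (-4)(2) + (2)(1) = -6 ≤ 0
and d ≥ 0, so (5, 4) + t·d stays feasible for every t ≥ 0. Along this ray z = 5x1 + 3x2 changes by 13 per unit t, so z → +∞.

Unbounded: there is a feasible ray along which z → +∞.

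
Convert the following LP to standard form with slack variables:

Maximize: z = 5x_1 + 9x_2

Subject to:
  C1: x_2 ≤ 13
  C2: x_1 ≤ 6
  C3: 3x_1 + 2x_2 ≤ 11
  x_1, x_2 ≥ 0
max z = 5x_1 + 9x_2

s.t.
  x_2 + s1 = 13
  x_1 + s2 = 6
  3x_1 + 2x_2 + s3 = 11
  x_1, x_2, s1, s2, s3 ≥ 0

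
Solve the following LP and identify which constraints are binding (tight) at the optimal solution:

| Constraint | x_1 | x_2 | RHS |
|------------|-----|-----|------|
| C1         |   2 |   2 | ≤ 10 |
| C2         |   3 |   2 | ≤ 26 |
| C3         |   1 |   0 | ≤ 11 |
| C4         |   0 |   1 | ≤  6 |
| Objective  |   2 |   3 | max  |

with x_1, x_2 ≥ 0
Optimal: x_1 = 0, x_2 = 5
Binding: C1, x_1 ≥ 0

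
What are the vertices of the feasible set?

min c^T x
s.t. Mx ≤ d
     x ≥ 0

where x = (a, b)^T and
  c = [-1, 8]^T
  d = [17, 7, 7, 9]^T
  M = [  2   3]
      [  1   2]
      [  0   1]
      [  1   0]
Each vertex is the intersection of two constraint boundaries that also satisfies all remaining constraints:
  a = 0 and b = 0 → (0, 0)
  a + 2b = 7 and b = 0 → (7, 0)
  a + 2b = 7 and a = 0 → (0, 3.5)

Vertices: (0, 0), (7, 0), (0, 3.5)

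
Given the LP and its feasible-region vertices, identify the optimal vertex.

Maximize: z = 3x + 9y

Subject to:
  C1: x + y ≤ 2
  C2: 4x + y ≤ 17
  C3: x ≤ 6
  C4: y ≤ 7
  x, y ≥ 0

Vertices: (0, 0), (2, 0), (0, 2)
Evaluating z = 3x + 9y at each vertex:
  (0, 0): z = 0
  (2, 0): z = 6
  (0, 2): z = 18

The largest value is z = 18, attained at (0, 2).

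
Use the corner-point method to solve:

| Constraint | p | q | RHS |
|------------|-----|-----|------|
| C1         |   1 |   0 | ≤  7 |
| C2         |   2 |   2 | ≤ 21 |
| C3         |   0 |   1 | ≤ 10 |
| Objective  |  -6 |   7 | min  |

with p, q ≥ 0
p = 7, q = 0, z = -42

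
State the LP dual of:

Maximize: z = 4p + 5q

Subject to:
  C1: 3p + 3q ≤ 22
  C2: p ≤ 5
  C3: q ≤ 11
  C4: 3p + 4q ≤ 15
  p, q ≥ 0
Minimize: z = 22y1 + 5y2 + 11y3 + 15y4

Subject to:
  C1: -3y1 - y2 - 3y4 ≤ -4
  C2: -3y1 - y3 - 4y4 ≤ -5
  y1, y2, y3, y4 ≥ 0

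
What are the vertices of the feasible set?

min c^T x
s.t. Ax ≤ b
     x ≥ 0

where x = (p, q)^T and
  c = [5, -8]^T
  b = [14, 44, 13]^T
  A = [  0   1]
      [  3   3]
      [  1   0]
Each vertex is the intersection of two constraint boundaries that also satisfies all remaining constraints:
  p = 0 and q = 0 → (0, 0)
  p = 13 and q = 0 → (13, 0)
  3p + 3q = 44 and p = 13 → (13, 1.667)
  q = 14 and 3p + 3q = 44 → (0.6667, 14)
  q = 14 and p = 0 → (0, 14)

Vertices: (0, 0), (13, 0), (13, 1.667), (0.6667, 14), (0, 14)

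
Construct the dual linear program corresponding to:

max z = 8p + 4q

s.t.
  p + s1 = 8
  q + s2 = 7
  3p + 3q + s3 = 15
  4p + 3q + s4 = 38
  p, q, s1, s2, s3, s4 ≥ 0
Minimize: z = 8y1 + 7y2 + 15y3 + 38y4

Subject to:
  C1: -y1 - 3y3 - 4y4 ≤ -8
  C2: -y2 - 3y3 - 3y4 ≤ -4
  y1, y2, y3, y4 ≥ 0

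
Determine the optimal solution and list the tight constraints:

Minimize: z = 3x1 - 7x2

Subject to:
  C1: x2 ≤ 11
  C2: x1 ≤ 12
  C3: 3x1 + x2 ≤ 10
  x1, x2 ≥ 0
Optimal: x1 = 0, x2 = 10
Slack at optimum:
  C1: slack = 1
  C2: slack = 12
  C3: slack = 0 (binding)
  x1 ≥ 0: x1 = 0 (binding)
  x2 ≥ 0: x2 = 10
Binding constraints: C3, x1 ≥ 0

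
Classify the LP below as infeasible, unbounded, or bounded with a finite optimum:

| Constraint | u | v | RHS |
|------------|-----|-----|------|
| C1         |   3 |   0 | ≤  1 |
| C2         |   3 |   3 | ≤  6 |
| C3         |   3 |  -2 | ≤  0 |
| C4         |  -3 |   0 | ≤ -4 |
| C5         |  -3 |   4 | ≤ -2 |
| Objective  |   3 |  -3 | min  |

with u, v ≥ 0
C1 requires 3u ≤ 1, while C4 (-3u ≤ -4) is equivalent to 3u ≥ 4. Together they would need 4 ≤ 3u ≤ 1, which is impossible since 4 > 1. No point satisfies all constraints.

Infeasible: no point satisfies all constraints simultaneously.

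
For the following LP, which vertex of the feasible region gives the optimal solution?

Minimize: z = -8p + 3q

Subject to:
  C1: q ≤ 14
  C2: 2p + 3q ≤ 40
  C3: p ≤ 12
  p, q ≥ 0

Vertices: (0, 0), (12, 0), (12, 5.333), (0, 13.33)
Evaluating z = -8p + 3q at each vertex:
  (0, 0): z = 0
  (12, 0): z = -96
  (12, 5.333): z = -80
  (0, 13.33): z = 40

The smallest value is z = -96, attained at (12, 0).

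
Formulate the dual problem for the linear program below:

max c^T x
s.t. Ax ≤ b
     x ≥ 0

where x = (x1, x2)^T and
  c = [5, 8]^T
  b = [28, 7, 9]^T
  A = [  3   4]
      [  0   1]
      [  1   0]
Minimize: z = 28y1 + 7y2 + 9y3

Subject to:
  C1: -3y1 - y3 ≤ -5
  C2: -4y1 - y2 ≤ -8
  y1, y2, y3 ≥ 0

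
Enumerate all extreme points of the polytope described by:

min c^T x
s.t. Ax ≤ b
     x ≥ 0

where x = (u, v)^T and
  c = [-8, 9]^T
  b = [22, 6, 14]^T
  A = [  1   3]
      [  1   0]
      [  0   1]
Each vertex is the intersection of two constraint boundaries that also satisfies all remaining constraints:
  u = 0 and v = 0 → (0, 0)
  u = 6 and v = 0 → (6, 0)
  u + 3v = 22 and u = 6 → (6, 5.333)
  u + 3v = 22 and u = 0 → (0, 7.333)

Vertices: (0, 0), (6, 0), (6, 5.333), (0, 7.333)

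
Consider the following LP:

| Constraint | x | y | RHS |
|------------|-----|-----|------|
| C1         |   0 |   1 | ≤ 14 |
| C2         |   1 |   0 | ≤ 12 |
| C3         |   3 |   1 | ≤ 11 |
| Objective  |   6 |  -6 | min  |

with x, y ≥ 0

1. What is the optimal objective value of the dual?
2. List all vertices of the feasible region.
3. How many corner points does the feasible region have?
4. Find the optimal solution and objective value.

1. -66 (by strong duality, equal to the primal optimum)
2. (0, 0), (3.667, 0), (0, 11)
3. 3
4. x = 0, y = 11, z = -66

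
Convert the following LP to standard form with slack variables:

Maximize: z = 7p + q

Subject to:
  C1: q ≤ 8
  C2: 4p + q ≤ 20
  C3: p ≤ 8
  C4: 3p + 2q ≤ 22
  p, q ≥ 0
max z = 7p + q

s.t.
  q + s1 = 8
  4p + q + s2 = 20
  p + s3 = 8
  3p + 2q + s4 = 22
  p, q, s1, s2, s3, s4 ≥ 0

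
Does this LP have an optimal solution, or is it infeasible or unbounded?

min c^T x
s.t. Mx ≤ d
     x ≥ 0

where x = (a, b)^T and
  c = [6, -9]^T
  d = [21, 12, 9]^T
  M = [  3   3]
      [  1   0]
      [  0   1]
The point (0, 7) satisfies every constraint, so the LP is feasible; the constraints give a ≤ 12 and b ≤ 9, which with a, b ≥ 0 keep the feasible region inside a bounded box. A feasible, bounded LP attains a finite optimum at a vertex.

Bounded optimum: z* = -63 at (0, 7).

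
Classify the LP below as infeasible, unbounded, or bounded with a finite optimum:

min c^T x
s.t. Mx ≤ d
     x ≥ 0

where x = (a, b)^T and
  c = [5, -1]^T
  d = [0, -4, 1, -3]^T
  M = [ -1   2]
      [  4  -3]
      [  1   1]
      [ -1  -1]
One constraint requires a + b ≤ 1, while the constraint -a - b ≤ -3 is equivalent to a + b ≥ 3. Together they would need 3 ≤ a + b ≤ 1, which is impossible since 3 > 1. No point satisfies all constraints.

Infeasible: no point satisfies all constraints simultaneously.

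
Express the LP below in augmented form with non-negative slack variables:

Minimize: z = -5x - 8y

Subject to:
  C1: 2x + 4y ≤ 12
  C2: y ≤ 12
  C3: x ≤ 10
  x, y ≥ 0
min z = -5x - 8y

s.t.
  2x + 4y + s1 = 12
  y + s2 = 12
  x + s3 = 10
  x, y, s1, s2, s3 ≥ 0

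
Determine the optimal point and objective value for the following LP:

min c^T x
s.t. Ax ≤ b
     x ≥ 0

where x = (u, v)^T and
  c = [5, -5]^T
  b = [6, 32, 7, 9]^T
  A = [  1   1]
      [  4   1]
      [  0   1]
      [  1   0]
Each vertex is the intersection of two constraint boundaries that also satisfies all remaining constraints:
  u = 0 and v = 0 → (0, 0)
  u + v = 6 and v = 0 → (6, 0)
  u + v = 6 and u = 0 → (0, 6)

Evaluating z = 5u - 5v at each vertex:
  (0, 0): z = 0
  (6, 0): z = 30
  (0, 6): z = -30

The minimum is at (0, 6) with z = -30.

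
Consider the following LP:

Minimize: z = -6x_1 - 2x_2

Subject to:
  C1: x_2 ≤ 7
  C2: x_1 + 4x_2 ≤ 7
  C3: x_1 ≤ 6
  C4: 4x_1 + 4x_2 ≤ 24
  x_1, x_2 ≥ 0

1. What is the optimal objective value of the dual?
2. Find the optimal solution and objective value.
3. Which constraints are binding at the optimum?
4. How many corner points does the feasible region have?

1. -36 (by strong duality, equal to the primal optimum)
2. x_1 = 6, x_2 = 0, z = -36
3. C3, C4, x_2 ≥ 0
4. 4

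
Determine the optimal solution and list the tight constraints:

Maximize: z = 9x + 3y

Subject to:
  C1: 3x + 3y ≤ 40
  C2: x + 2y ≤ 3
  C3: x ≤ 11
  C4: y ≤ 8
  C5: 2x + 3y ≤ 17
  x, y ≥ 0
Optimal: x = 3, y = 0
Binding: C2, y ≥ 0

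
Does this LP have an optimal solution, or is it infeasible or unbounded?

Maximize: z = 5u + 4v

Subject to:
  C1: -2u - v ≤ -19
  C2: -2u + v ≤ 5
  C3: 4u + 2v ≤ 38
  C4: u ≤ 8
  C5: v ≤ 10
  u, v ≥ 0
The point (4.5, 10) satisfies every constraint, so the LP is feasible; the constraints give u ≤ 8 and v ≤ 10, which with u, v ≥ 0 keep the feasible region inside a bounded box. A feasible, bounded LP attains a finite optimum at a vertex.

The LP has an optimal solution: (4.5, 10) with z = 62.5.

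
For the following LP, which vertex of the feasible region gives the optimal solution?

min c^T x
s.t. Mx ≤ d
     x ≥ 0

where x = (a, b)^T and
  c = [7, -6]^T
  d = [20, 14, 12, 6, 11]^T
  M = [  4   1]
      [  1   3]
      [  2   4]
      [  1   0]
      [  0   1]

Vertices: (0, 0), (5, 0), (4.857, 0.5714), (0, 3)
(0, 3) with z = -18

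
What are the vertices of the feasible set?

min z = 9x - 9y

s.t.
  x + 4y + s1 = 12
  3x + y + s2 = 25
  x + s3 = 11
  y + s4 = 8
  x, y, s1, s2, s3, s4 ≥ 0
Each vertex is the intersection of two constraint boundaries that also satisfies all remaining constraints:
  x = 0 and y = 0 → (0, 0)
  3x + y = 25 and y = 0 → (8.333, 0)
  x + 4y = 12 and 3x + y = 25 → (8, 1)
  x + 4y = 12 and x = 0 → (0, 3)

Vertices: (0, 0), (8.333, 0), (8, 1), (0, 3)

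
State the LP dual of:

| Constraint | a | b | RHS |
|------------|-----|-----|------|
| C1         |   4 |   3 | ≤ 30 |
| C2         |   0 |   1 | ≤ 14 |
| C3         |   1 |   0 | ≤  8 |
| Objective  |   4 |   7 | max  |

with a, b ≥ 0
Minimize: z = 30y1 + 14y2 + 8y3

Subject to:
  C1: -4y1 - y3 ≤ -4
  C2: -3y1 - y2 ≤ -7
  y1, y2, y3 ≥ 0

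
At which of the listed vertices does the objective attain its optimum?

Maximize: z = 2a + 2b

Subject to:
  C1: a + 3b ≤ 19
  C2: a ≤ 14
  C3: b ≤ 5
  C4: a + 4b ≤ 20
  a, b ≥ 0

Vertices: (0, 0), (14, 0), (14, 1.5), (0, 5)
(14, 1.5) with z = 31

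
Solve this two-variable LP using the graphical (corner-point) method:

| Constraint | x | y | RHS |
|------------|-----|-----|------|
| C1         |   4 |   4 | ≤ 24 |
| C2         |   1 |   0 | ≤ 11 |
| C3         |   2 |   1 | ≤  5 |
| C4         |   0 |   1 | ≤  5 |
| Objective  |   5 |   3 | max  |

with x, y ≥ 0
x = 0, y = 5, z = 15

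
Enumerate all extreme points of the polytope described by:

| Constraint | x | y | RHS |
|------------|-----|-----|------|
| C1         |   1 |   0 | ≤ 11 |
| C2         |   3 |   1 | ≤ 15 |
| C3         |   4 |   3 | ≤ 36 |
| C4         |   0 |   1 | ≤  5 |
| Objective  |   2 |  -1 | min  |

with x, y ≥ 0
Each vertex is the intersection of two constraint boundaries that also satisfies all remaining constraints:
  x = 0 and y = 0 → (0, 0)
  3x + y = 15 and y = 0 → (5, 0)
  3x + y = 15 and y = 5 → (3.333, 5)
  y = 5 and x = 0 → (0, 5)

Vertices: (0, 0), (5, 0), (3.333, 5), (0, 5)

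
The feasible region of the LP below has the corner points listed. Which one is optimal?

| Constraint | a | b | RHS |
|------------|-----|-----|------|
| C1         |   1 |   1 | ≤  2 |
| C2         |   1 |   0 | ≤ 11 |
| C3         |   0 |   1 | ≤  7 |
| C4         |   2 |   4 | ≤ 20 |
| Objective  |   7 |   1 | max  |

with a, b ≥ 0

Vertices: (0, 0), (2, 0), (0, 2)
(2, 0) with z = 14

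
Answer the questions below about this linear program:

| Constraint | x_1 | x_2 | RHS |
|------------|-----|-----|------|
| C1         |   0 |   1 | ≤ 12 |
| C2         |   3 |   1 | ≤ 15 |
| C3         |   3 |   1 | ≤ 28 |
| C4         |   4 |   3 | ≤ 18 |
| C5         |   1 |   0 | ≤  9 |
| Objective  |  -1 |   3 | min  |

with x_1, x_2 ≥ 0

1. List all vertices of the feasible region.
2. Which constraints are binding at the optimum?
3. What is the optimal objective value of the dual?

1. (0, 0), (4.5, 0), (0, 6)
2. C4, x_2 ≥ 0
3. -4.5 (by strong duality, equal to the primal optimum)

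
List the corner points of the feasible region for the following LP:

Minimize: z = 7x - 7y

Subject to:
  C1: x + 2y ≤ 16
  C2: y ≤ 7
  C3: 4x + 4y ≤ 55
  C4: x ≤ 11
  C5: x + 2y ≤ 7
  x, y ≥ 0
Each vertex is the intersection of two constraint boundaries that also satisfies all remaining constraints:
  x = 0 and y = 0 → (0, 0)
  x + 2y = 7 and y = 0 → (7, 0)
  x + 2y = 7 and x = 0 → (0, 3.5)

Vertices: (0, 0), (7, 0), (0, 3.5)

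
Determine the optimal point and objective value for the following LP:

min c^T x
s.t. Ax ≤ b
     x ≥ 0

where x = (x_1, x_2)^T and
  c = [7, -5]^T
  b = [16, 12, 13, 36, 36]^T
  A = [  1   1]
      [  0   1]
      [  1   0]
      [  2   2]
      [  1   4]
Each vertex is the intersection of two constraint boundaries that also satisfies all remaining constraints:
  x_1 = 0 and x_2 = 0 → (0, 0)
  x_1 = 13 and x_2 = 0 → (13, 0)
  x_1 + x_2 = 16 and x_1 = 13 → (13, 3)
  x_1 + x_2 = 16 and x_1 + 4x_2 = 36 → (9.333, 6.667)
  x_1 + 4x_2 = 36 and x_1 = 0 → (0, 9)

Evaluating z = 7x_1 - 5x_2 at each vertex:
  (0, 0): z = 0
  (13, 0): z = 91
  (13, 3): z = 76
  (9.333, 6.667): z = 32
  (0, 9): z = -45

The minimum is at (0, 9) with z = -45.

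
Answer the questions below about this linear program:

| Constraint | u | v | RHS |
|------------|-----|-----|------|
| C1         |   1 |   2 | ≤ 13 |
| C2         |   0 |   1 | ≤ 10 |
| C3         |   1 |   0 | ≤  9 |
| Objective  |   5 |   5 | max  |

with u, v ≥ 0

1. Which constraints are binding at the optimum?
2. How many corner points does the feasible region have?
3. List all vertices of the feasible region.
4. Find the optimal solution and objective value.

1. C1, C3
2. 4
3. (0, 0), (9, 0), (9, 2), (0, 6.5)
4. u = 9, v = 2, z = 55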